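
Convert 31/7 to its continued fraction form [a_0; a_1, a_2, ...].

Run the Euclidean algorithm on 31 and 7; the successive quotients are the partial quotients a_0, a_1, ... (each step inverts the fractional part left over by the previous one):
  31 = 4*7 + 3, so a_0 = 4.
  7 = 2*3 + 1, so a_1 = 2.
  3 = 3*1 + 0, so a_2 = 3.
The remainder reaches 0 after 3 divisions, so the expansion has 3 partial quotients, read off in order.

[4; 2, 3]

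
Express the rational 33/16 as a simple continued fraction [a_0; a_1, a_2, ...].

[2; 16]

Run the Euclidean algorithm on 33 and 16; the successive quotients are the partial quotients a_0, a_1, ... (each step inverts the fractional part left over by the previous one):
  33 = 2*16 + 1, so a_0 = 2.
  16 = 16*1 + 0, so a_1 = 16.
The remainder reaches 0 after 2 divisions, so the expansion has 2 partial quotients, read off in order.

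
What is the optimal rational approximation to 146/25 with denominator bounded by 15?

76/13

Expand x = 146/25 as a continued fraction with the Euclidean algorithm:
  146 = 5*25 + 21, so a_0 = 5.
  25 = 1*21 + 4, so a_1 = 1.
  21 = 5*4 + 1, so a_2 = 5.
  4 = 4*1 + 0, so a_3 = 4.
so x = [5; 1, 5, 4].
Convergents (p_i = a_i*p_{i-1} + p_{i-2}, q_i = a_i*q_{i-1} + q_{i-2} with p_{-2}=0, p_{-1}=1, q_{-2}=1, q_{-1}=0), until the denominator exceeds 15:
  i=0: a_0=5, p_0 = 5*1 + 0 = 5, q_0 = 5*0 + 1 = 1.
  i=1: a_1=1, p_1 = 1*5 + 1 = 6, q_1 = 1*1 + 0 = 1.
  i=2: a_2=5, p_2 = 5*6 + 5 = 35, q_2 = 5*1 + 1 = 6.
  i=3: a_3=4, p_3 = 4*35 + 6 = 146, q_3 = 4*6 + 1 = 25.
q_3 = 25 > 15, so the last convergent with denominator <= 15 is p_2/q_2 = 35/6.
The closest fraction with denominator <= 15 is either p_2/q_2 or the intermediate fraction (k*p_2 + p_1)/(k*q_2 + q_1) with the largest k >= 1 whose denominator stays <= 15; these approach x as k grows, and every other convergent or intermediate fraction in range is farther away.
Largest k: floor((15 - q_1)/q_2) = floor((15 - 1)/6) = 2.
That gives (2*35 + 6)/(2*6 + 1) = 76/13.
Compare the errors: |x - 35/6| = |146*6 - 35*25|/(25*6) = 1/150, and |x - 76/13| = |146*13 - 76*25|/(25*13) = 2/325.
Cross-multiplying, 2*150 = 300 < 325 = 1*325, so 2/325 is smaller: the intermediate fraction 76/13 is closer to x than 35/6.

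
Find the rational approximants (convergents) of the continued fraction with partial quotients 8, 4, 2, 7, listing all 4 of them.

8/1, 33/4, 74/9, 551/67

Using the convergent recurrence p_i = a_i*p_{i-1} + p_{i-2}, q_i = a_i*q_{i-1} + q_{i-2} with p_{-2}=0, p_{-1}=1, q_{-2}=1, q_{-1}=0:
  i=0: a_0=8, p_0 = 8*1 + 0 = 8, q_0 = 8*0 + 1 = 1.
  i=1: a_1=4, p_1 = 4*8 + 1 = 33, q_1 = 4*1 + 0 = 4.
  i=2: a_2=2, p_2 = 2*33 + 8 = 74, q_2 = 2*4 + 1 = 9.
  i=3: a_3=7, p_3 = 7*74 + 33 = 551, q_3 = 7*9 + 4 = 67.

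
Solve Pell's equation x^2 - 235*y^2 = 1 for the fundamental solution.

First expand sqrt(235) as a continued fraction. With x_i = (sqrt(235) + m_i)/d_i and (m_0, d_0) = (0, 1): a_0 = floor(sqrt(235)) = 15, since 15^2 = 225 <= 235 < 256 = 16^2.
Iterate m_{i+1} = d_i*a_i - m_i, d_{i+1} = (235 - m_{i+1}^2)/d_i, a_{i+1} = floor((a_0 + m_{i+1})/d_{i+1}):
  m_1 = 1*15 - 0 = 15, d_1 = (235 - 15^2)/1 = 10/1 = 10, a_1 = floor((15 + 15)/10) = 3.
  m_2 = 10*3 - 15 = 15, d_2 = (235 - 15^2)/10 = 10/10 = 1, a_2 = floor((15 + 15)/1) = 30.
  m_3 = 1*30 - 15 = 15, d_3 = (235 - 15^2)/1 = 10/1 = 10: (m_3, d_3) = (m_1, d_1) = (15, 10), so from here the quotients repeat a_1, a_2; the period length is 2.
So sqrt(235) = [15; (3, 30)] with period length k = 2.
k is even, so the fundamental solution of x^2 - 235y^2 = 1 is (p_{k-1}, q_{k-1}) = (p_1, q_1); compute convergents through index 1.
Convergents (p_i = a_i*p_{i-1} + p_{i-2}, q_i = a_i*q_{i-1} + q_{i-2} with p_{-2}=0, p_{-1}=1, q_{-2}=1, q_{-1}=0):
  i=0: a_0=15, p_0 = 15*1 + 0 = 15, q_0 = 15*0 + 1 = 1.
  i=1: a_1=3, p_1 = 3*15 + 1 = 46, q_1 = 3*1 + 0 = 3.
Check: 46^2 - 235*3^2 = 2116 - 2115 = 1, so (x, y) = (46, 3) solves the equation, and by the theorem it is the least positive solution.

(x, y) = (46, 3)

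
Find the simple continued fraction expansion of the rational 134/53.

Run the Euclidean algorithm on 134 and 53; the successive quotients are the partial quotients a_0, a_1, ... (each step inverts the fractional part left over by the previous one):
  134 = 2*53 + 28, so a_0 = 2.
  53 = 1*28 + 25, so a_1 = 1.
  28 = 1*25 + 3, so a_2 = 1.
  25 = 8*3 + 1, so a_3 = 8.
  3 = 3*1 + 0, so a_4 = 3.
The remainder reaches 0 after 5 divisions, so the expansion has 5 partial quotients, read off in order.

[2; 1, 1, 8, 3]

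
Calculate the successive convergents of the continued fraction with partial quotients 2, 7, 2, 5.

Using the convergent recurrence p_i = a_i*p_{i-1} + p_{i-2}, q_i = a_i*q_{i-1} + q_{i-2} with p_{-2}=0, p_{-1}=1, q_{-2}=1, q_{-1}=0:
  i=0: a_0=2, p_0 = 2*1 + 0 = 2, q_0 = 2*0 + 1 = 1.
  i=1: a_1=7, p_1 = 7*2 + 1 = 15, q_1 = 7*1 + 0 = 7.
  i=2: a_2=2, p_2 = 2*15 + 2 = 32, q_2 = 2*7 + 1 = 15.
  i=3: a_3=5, p_3 = 5*32 + 15 = 175, q_3 = 5*15 + 7 = 82.

2/1, 15/7, 32/15, 175/82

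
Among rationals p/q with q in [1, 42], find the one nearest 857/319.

94/35

Expand x = 857/319 as a continued fraction with the Euclidean algorithm:
  857 = 2*319 + 219, so a_0 = 2.
  319 = 1*219 + 100, so a_1 = 1.
  219 = 2*100 + 19, so a_2 = 2.
  100 = 5*19 + 5, so a_3 = 5.
  19 = 3*5 + 4, so a_4 = 3.
  5 = 1*4 + 1, so a_5 = 1.
  4 = 4*1 + 0, so a_6 = 4.
so x = [2; 1, 2, 5, 3, 1, 4].
Convergents (p_i = a_i*p_{i-1} + p_{i-2}, q_i = a_i*q_{i-1} + q_{i-2} with p_{-2}=0, p_{-1}=1, q_{-2}=1, q_{-1}=0), until the denominator exceeds 42:
  i=0: a_0=2, p_0 = 2*1 + 0 = 2, q_0 = 2*0 + 1 = 1.
  i=1: a_1=1, p_1 = 1*2 + 1 = 3, q_1 = 1*1 + 0 = 1.
  i=2: a_2=2, p_2 = 2*3 + 2 = 8, q_2 = 2*1 + 1 = 3.
  i=3: a_3=5, p_3 = 5*8 + 3 = 43, q_3 = 5*3 + 1 = 16.
  i=4: a_4=3, p_4 = 3*43 + 8 = 137, q_4 = 3*16 + 3 = 51.
q_4 = 51 > 42, so the last convergent with denominator <= 42 is p_3/q_3 = 43/16.
The closest fraction with denominator <= 42 is either p_3/q_3 or the intermediate fraction (k*p_3 + p_2)/(k*q_3 + q_2) with the largest k >= 1 whose denominator stays <= 42; these approach x as k grows, and every other convergent or intermediate fraction in range is farther away.
Largest k: floor((42 - q_2)/q_3) = floor((42 - 3)/16) = 2.
That gives (2*43 + 8)/(2*16 + 3) = 94/35.
Compare the errors: |x - 43/16| = |857*16 - 43*319|/(319*16) = 5/5104, and |x - 94/35| = |857*35 - 94*319|/(319*35) = 9/11165.
Cross-multiplying, 9*5104 = 45936 < 55825 = 5*11165, so 9/11165 is smaller: the intermediate fraction 94/35 is closer to x than 43/16.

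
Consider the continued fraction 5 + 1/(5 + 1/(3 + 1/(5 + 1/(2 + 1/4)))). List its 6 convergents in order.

5/1, 26/5, 83/16, 441/85, 965/186, 4301/829

Using the convergent recurrence p_i = a_i*p_{i-1} + p_{i-2}, q_i = a_i*q_{i-1} + q_{i-2} with p_{-2}=0, p_{-1}=1, q_{-2}=1, q_{-1}=0:
  i=0: a_0=5, p_0 = 5*1 + 0 = 5, q_0 = 5*0 + 1 = 1.
  i=1: a_1=5, p_1 = 5*5 + 1 = 26, q_1 = 5*1 + 0 = 5.
  i=2: a_2=3, p_2 = 3*26 + 5 = 83, q_2 = 3*5 + 1 = 16.
  i=3: a_3=5, p_3 = 5*83 + 26 = 441, q_3 = 5*16 + 5 = 85.
  i=4: a_4=2, p_4 = 2*441 + 83 = 965, q_4 = 2*85 + 16 = 186.
  i=5: a_5=4, p_5 = 4*965 + 441 = 4301, q_5 = 4*186 + 85 = 829.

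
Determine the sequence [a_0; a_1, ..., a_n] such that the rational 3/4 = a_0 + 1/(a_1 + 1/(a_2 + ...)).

[0; 1, 3]

Run the Euclidean algorithm on 3 and 4; the successive quotients are the partial quotients a_0, a_1, ... (each step inverts the fractional part left over by the previous one):
  3 = 0*4 + 3, so a_0 = 0.
  4 = 1*3 + 1, so a_1 = 1.
  3 = 3*1 + 0, so a_2 = 3.
The remainder reaches 0 after 3 divisions, so the expansion has 3 partial quotients, read off in order.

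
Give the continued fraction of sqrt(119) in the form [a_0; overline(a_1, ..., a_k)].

[10; overline(1, 9, 1, 20)]

Write x_i = (sqrt(119) + m_i)/d_i with (m_0, d_0) = (0, 1). a_0 = floor(sqrt(119)) = 10, since 10^2 = 100 <= 119 < 121 = 11^2.
Iterate m_{i+1} = d_i*a_i - m_i, d_{i+1} = (119 - m_{i+1}^2)/d_i, a_{i+1} = floor((a_0 + m_{i+1})/d_{i+1}):
  m_1 = 1*10 - 0 = 10, d_1 = (119 - 10^2)/1 = 19/1 = 19, a_1 = floor((10 + 10)/19) = 1.
  m_2 = 19*1 - 10 = 9, d_2 = (119 - 9^2)/19 = 38/19 = 2, a_2 = floor((10 + 9)/2) = 9.
  m_3 = 2*9 - 9 = 9, d_3 = (119 - 9^2)/2 = 38/2 = 19, a_3 = floor((10 + 9)/19) = 1.
  m_4 = 19*1 - 9 = 10, d_4 = (119 - 10^2)/19 = 19/19 = 1, a_4 = floor((10 + 10)/1) = 20.
  m_5 = 1*20 - 10 = 10, d_5 = (119 - 10^2)/1 = 19/1 = 19: (m_5, d_5) = (m_1, d_1) = (10, 19), so from here the quotients repeat a_1, ..., a_4; the period length is 4.
Hence the expansion of sqrt(119) is a_0 = 10 followed by the repeating block 1, 9, 1, 20 (period 4).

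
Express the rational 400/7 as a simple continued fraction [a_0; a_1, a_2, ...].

[57; 7]

Run the Euclidean algorithm on 400 and 7; the successive quotients are the partial quotients a_0, a_1, ... (each step inverts the fractional part left over by the previous one):
  400 = 57*7 + 1, so a_0 = 57.
  7 = 7*1 + 0, so a_1 = 7.
The remainder reaches 0 after 2 divisions, so the expansion has 2 partial quotients, read off in order.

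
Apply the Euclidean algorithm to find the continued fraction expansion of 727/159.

[4; 1, 1, 2, 1, 22]

Run the Euclidean algorithm on 727 and 159; the successive quotients are the partial quotients a_0, a_1, ... (each step inverts the fractional part left over by the previous one):
  727 = 4*159 + 91, so a_0 = 4.
  159 = 1*91 + 68, so a_1 = 1.
  91 = 1*68 + 23, so a_2 = 1.
  68 = 2*23 + 22, so a_3 = 2.
  23 = 1*22 + 1, so a_4 = 1.
  22 = 22*1 + 0, so a_5 = 22.
The remainder reaches 0 after 6 divisions, so the expansion has 6 partial quotients, read off in order.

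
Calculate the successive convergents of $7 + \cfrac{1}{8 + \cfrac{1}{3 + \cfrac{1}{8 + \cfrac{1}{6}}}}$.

Using the convergent recurrence p_i = a_i*p_{i-1} + p_{i-2}, q_i = a_i*q_{i-1} + q_{i-2} with p_{-2}=0, p_{-1}=1, q_{-2}=1, q_{-1}=0:
  i=0: a_0=7, p_0 = 7*1 + 0 = 7, q_0 = 7*0 + 1 = 1.
  i=1: a_1=8, p_1 = 8*7 + 1 = 57, q_1 = 8*1 + 0 = 8.
  i=2: a_2=3, p_2 = 3*57 + 7 = 178, q_2 = 3*8 + 1 = 25.
  i=3: a_3=8, p_3 = 8*178 + 57 = 1481, q_3 = 8*25 + 8 = 208.
  i=4: a_4=6, p_4 = 6*1481 + 178 = 9064, q_4 = 6*208 + 25 = 1273.

7/1, 57/8, 178/25, 1481/208, 9064/1273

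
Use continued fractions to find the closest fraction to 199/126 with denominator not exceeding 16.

19/12

Expand x = 199/126 as a continued fraction with the Euclidean algorithm:
  199 = 1*126 + 73, so a_0 = 1.
  126 = 1*73 + 53, so a_1 = 1.
  73 = 1*53 + 20, so a_2 = 1.
  53 = 2*20 + 13, so a_3 = 2.
  20 = 1*13 + 7, so a_4 = 1.
  13 = 1*7 + 6, so a_5 = 1.
  7 = 1*6 + 1, so a_6 = 1.
  6 = 6*1 + 0, so a_7 = 6.
so x = [1; 1, 1, 2, 1, 1, 1, 6].
Convergents (p_i = a_i*p_{i-1} + p_{i-2}, q_i = a_i*q_{i-1} + q_{i-2} with p_{-2}=0, p_{-1}=1, q_{-2}=1, q_{-1}=0), until the denominator exceeds 16:
  i=0: a_0=1, p_0 = 1*1 + 0 = 1, q_0 = 1*0 + 1 = 1.
  i=1: a_1=1, p_1 = 1*1 + 1 = 2, q_1 = 1*1 + 0 = 1.
  i=2: a_2=1, p_2 = 1*2 + 1 = 3, q_2 = 1*1 + 1 = 2.
  i=3: a_3=2, p_3 = 2*3 + 2 = 8, q_3 = 2*2 + 1 = 5.
  i=4: a_4=1, p_4 = 1*8 + 3 = 11, q_4 = 1*5 + 2 = 7.
  i=5: a_5=1, p_5 = 1*11 + 8 = 19, q_5 = 1*7 + 5 = 12.
  i=6: a_6=1, p_6 = 1*19 + 11 = 30, q_6 = 1*12 + 7 = 19.
q_6 = 19 > 16, so the last convergent with denominator <= 16 is p_5/q_5 = 19/12.
The closest fraction with denominator <= 16 is either p_5/q_5 or the intermediate fraction (k*p_5 + p_4)/(k*q_5 + q_4) with the largest k >= 1 whose denominator stays <= 16; these approach x as k grows, and every other convergent or intermediate fraction in range is farther away.
Largest k: floor((16 - q_4)/q_5) = floor((16 - 7)/12) = 0.
Since k = 0, no intermediate fraction beyond p_5/q_5 has denominator <= 16, so the convergent 19/12 is the closest (its error is |199*12 - 19*126|/(126*12) = 6/1512).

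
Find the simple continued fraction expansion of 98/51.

[1; 1, 11, 1, 3]

Run the Euclidean algorithm on 98 and 51; the successive quotients are the partial quotients a_0, a_1, ... (each step inverts the fractional part left over by the previous one):
  98 = 1*51 + 47, so a_0 = 1.
  51 = 1*47 + 4, so a_1 = 1.
  47 = 11*4 + 3, so a_2 = 11.
  4 = 1*3 + 1, so a_3 = 1.
  3 = 3*1 + 0, so a_4 = 3.
The remainder reaches 0 after 5 divisions, so the expansion has 5 partial quotients, read off in order.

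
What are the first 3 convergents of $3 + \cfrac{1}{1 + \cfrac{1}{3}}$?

3/1, 4/1, 15/4

Using the convergent recurrence p_i = a_i*p_{i-1} + p_{i-2}, q_i = a_i*q_{i-1} + q_{i-2} with p_{-2}=0, p_{-1}=1, q_{-2}=1, q_{-1}=0:
  i=0: a_0=3, p_0 = 3*1 + 0 = 3, q_0 = 3*0 + 1 = 1.
  i=1: a_1=1, p_1 = 1*3 + 1 = 4, q_1 = 1*1 + 0 = 1.
  i=2: a_2=3, p_2 = 3*4 + 3 = 15, q_2 = 3*1 + 1 = 4.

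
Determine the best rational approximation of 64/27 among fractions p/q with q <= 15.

Expand x = 64/27 as a continued fraction with the Euclidean algorithm:
  64 = 2*27 + 10, so a_0 = 2.
  27 = 2*10 + 7, so a_1 = 2.
  10 = 1*7 + 3, so a_2 = 1.
  7 = 2*3 + 1, so a_3 = 2.
  3 = 3*1 + 0, so a_4 = 3.
so x = [2; 2, 1, 2, 3].
Convergents (p_i = a_i*p_{i-1} + p_{i-2}, q_i = a_i*q_{i-1} + q_{i-2} with p_{-2}=0, p_{-1}=1, q_{-2}=1, q_{-1}=0), until the denominator exceeds 15:
  i=0: a_0=2, p_0 = 2*1 + 0 = 2, q_0 = 2*0 + 1 = 1.
  i=1: a_1=2, p_1 = 2*2 + 1 = 5, q_1 = 2*1 + 0 = 2.
  i=2: a_2=1, p_2 = 1*5 + 2 = 7, q_2 = 1*2 + 1 = 3.
  i=3: a_3=2, p_3 = 2*7 + 5 = 19, q_3 = 2*3 + 2 = 8.
  i=4: a_4=3, p_4 = 3*19 + 7 = 64, q_4 = 3*8 + 3 = 27.
q_4 = 27 > 15, so the last convergent with denominator <= 15 is p_3/q_3 = 19/8.
The closest fraction with denominator <= 15 is either p_3/q_3 or the intermediate fraction (k*p_3 + p_2)/(k*q_3 + q_2) with the largest k >= 1 whose denominator stays <= 15; these approach x as k grows, and every other convergent or intermediate fraction in range is farther away.
Largest k: floor((15 - q_2)/q_3) = floor((15 - 3)/8) = 1.
That gives (1*19 + 7)/(1*8 + 3) = 26/11.
Compare the errors: |x - 19/8| = |64*8 - 19*27|/(27*8) = 1/216, and |x - 26/11| = |64*11 - 26*27|/(27*11) = 2/297.
Cross-multiplying, 1*297 = 297 < 432 = 2*216, so 1/216 is smaller: the convergent 19/8 is closer to x than 26/11.

19/8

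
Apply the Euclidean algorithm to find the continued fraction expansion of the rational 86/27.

Run the Euclidean algorithm on 86 and 27; the successive quotients are the partial quotients a_0, a_1, ... (each step inverts the fractional part left over by the previous one):
  86 = 3*27 + 5, so a_0 = 3.
  27 = 5*5 + 2, so a_1 = 5.
  5 = 2*2 + 1, so a_2 = 2.
  2 = 2*1 + 0, so a_3 = 2.
The remainder reaches 0 after 4 divisions, so the expansion has 4 partial quotients, read off in order.

[3; 5, 2, 2]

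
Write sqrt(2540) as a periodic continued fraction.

Write x_i = (sqrt(2540) + m_i)/d_i with (m_0, d_0) = (0, 1). a_0 = floor(sqrt(2540)) = 50, since 50^2 = 2500 <= 2540 < 2601 = 51^2.
Iterate m_{i+1} = d_i*a_i - m_i, d_{i+1} = (2540 - m_{i+1}^2)/d_i, a_{i+1} = floor((a_0 + m_{i+1})/d_{i+1}):
  m_1 = 1*50 - 0 = 50, d_1 = (2540 - 50^2)/1 = 40/1 = 40, a_1 = floor((50 + 50)/40) = 2.
  m_2 = 40*2 - 50 = 30, d_2 = (2540 - 30^2)/40 = 1640/40 = 41, a_2 = floor((50 + 30)/41) = 1.
  m_3 = 41*1 - 30 = 11, d_3 = (2540 - 11^2)/41 = 2419/41 = 59, a_3 = floor((50 + 11)/59) = 1.
  m_4 = 59*1 - 11 = 48, d_4 = (2540 - 48^2)/59 = 236/59 = 4, a_4 = floor((50 + 48)/4) = 24.
  m_5 = 4*24 - 48 = 48, d_5 = (2540 - 48^2)/4 = 236/4 = 59, a_5 = floor((50 + 48)/59) = 1.
  m_6 = 59*1 - 48 = 11, d_6 = (2540 - 11^2)/59 = 2419/59 = 41, a_6 = floor((50 + 11)/41) = 1.
  m_7 = 41*1 - 11 = 30, d_7 = (2540 - 30^2)/41 = 1640/41 = 40, a_7 = floor((50 + 30)/40) = 2.
  m_8 = 40*2 - 30 = 50, d_8 = (2540 - 50^2)/40 = 40/40 = 1, a_8 = floor((50 + 50)/1) = 100.
  m_9 = 1*100 - 50 = 50, d_9 = (2540 - 50^2)/1 = 40/1 = 40: (m_9, d_9) = (m_1, d_1) = (50, 40), so from here the quotients repeat a_1, ..., a_8; the period length is 8.
Hence the expansion of sqrt(2540) is a_0 = 50 followed by the repeating block 2, 1, 1, 24, 1, 1, 2, 100 (period 8).

[50; (2, 1, 1, 24, 1, 1, 2, 100)]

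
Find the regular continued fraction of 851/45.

[18; 1, 10, 4]

Run the Euclidean algorithm on 851 and 45; the successive quotients are the partial quotients a_0, a_1, ... (each step inverts the fractional part left over by the previous one):
  851 = 18*45 + 41, so a_0 = 18.
  45 = 1*41 + 4, so a_1 = 1.
  41 = 10*4 + 1, so a_2 = 10.
  4 = 4*1 + 0, so a_3 = 4.
The remainder reaches 0 after 4 divisions, so the expansion has 4 partial quotients, read off in order.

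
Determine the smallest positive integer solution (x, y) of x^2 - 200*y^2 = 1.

First expand sqrt(200) as a continued fraction. With x_i = (sqrt(200) + m_i)/d_i and (m_0, d_0) = (0, 1): a_0 = floor(sqrt(200)) = 14, since 14^2 = 196 <= 200 < 225 = 15^2.
Iterate m_{i+1} = d_i*a_i - m_i, d_{i+1} = (200 - m_{i+1}^2)/d_i, a_{i+1} = floor((a_0 + m_{i+1})/d_{i+1}):
  m_1 = 1*14 - 0 = 14, d_1 = (200 - 14^2)/1 = 4/1 = 4, a_1 = floor((14 + 14)/4) = 7.
  m_2 = 4*7 - 14 = 14, d_2 = (200 - 14^2)/4 = 4/4 = 1, a_2 = floor((14 + 14)/1) = 28.
  m_3 = 1*28 - 14 = 14, d_3 = (200 - 14^2)/1 = 4/1 = 4: (m_3, d_3) = (m_1, d_1) = (14, 4), so from here the quotients repeat a_1, a_2; the period length is 2.
So sqrt(200) = [14; (7, 28)] with period length k = 2.
k is even, so the fundamental solution of x^2 - 200y^2 = 1 is (p_{k-1}, q_{k-1}) = (p_1, q_1); compute convergents through index 1.
Convergents (p_i = a_i*p_{i-1} + p_{i-2}, q_i = a_i*q_{i-1} + q_{i-2} with p_{-2}=0, p_{-1}=1, q_{-2}=1, q_{-1}=0):
  i=0: a_0=14, p_0 = 14*1 + 0 = 14, q_0 = 14*0 + 1 = 1.
  i=1: a_1=7, p_1 = 7*14 + 1 = 99, q_1 = 7*1 + 0 = 7.
Check: 99^2 - 200*7^2 = 9801 - 9800 = 1, so (x, y) = (99, 7) solves the equation, and by the theorem it is the least positive solution.

(x, y) = (99, 7)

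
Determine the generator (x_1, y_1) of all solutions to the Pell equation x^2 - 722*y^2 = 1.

(x, y) = (22619537, 841812)

First expand sqrt(722) as a continued fraction. With x_i = (sqrt(722) + m_i)/d_i and (m_0, d_0) = (0, 1): a_0 = floor(sqrt(722)) = 26, since 26^2 = 676 <= 722 < 729 = 27^2.
Iterate m_{i+1} = d_i*a_i - m_i, d_{i+1} = (722 - m_{i+1}^2)/d_i, a_{i+1} = floor((a_0 + m_{i+1})/d_{i+1}):
  m_1 = 1*26 - 0 = 26, d_1 = (722 - 26^2)/1 = 46/1 = 46, a_1 = floor((26 + 26)/46) = 1.
  m_2 = 46*1 - 26 = 20, d_2 = (722 - 20^2)/46 = 322/46 = 7, a_2 = floor((26 + 20)/7) = 6.
  m_3 = 7*6 - 20 = 22, d_3 = (722 - 22^2)/7 = 238/7 = 34, a_3 = floor((26 + 22)/34) = 1.
  m_4 = 34*1 - 22 = 12, d_4 = (722 - 12^2)/34 = 578/34 = 17, a_4 = floor((26 + 12)/17) = 2.
  m_5 = 17*2 - 12 = 22, d_5 = (722 - 22^2)/17 = 238/17 = 14, a_5 = floor((26 + 22)/14) = 3.
  m_6 = 14*3 - 22 = 20, d_6 = (722 - 20^2)/14 = 322/14 = 23, a_6 = floor((26 + 20)/23) = 2.
  m_7 = 23*2 - 20 = 26, d_7 = (722 - 26^2)/23 = 46/23 = 2, a_7 = floor((26 + 26)/2) = 26.
  m_8 = 2*26 - 26 = 26, d_8 = (722 - 26^2)/2 = 46/2 = 23, a_8 = floor((26 + 26)/23) = 2.
  m_9 = 23*2 - 26 = 20, d_9 = (722 - 20^2)/23 = 322/23 = 14, a_9 = floor((26 + 20)/14) = 3.
  m_10 = 14*3 - 20 = 22, d_10 = (722 - 22^2)/14 = 238/14 = 17, a_10 = floor((26 + 22)/17) = 2.
  m_11 = 17*2 - 22 = 12, d_11 = (722 - 12^2)/17 = 578/17 = 34, a_11 = floor((26 + 12)/34) = 1.
  m_12 = 34*1 - 12 = 22, d_12 = (722 - 22^2)/34 = 238/34 = 7, a_12 = floor((26 + 22)/7) = 6.
  m_13 = 7*6 - 22 = 20, d_13 = (722 - 20^2)/7 = 322/7 = 46, a_13 = floor((26 + 20)/46) = 1.
  m_14 = 46*1 - 20 = 26, d_14 = (722 - 26^2)/46 = 46/46 = 1, a_14 = floor((26 + 26)/1) = 52.
  m_15 = 1*52 - 26 = 26, d_15 = (722 - 26^2)/1 = 46/1 = 46: (m_15, d_15) = (m_1, d_1) = (26, 46), so from here the quotients repeat a_1, ..., a_14; the period length is 14.
So sqrt(722) = [26; (1, 6, 1, 2, 3, 2, 26, 2, 3, 2, 1, 6, 1, 52)] with period length k = 14.
k is even, so the fundamental solution of x^2 - 722y^2 = 1 is (p_{k-1}, q_{k-1}) = (p_13, q_13); compute convergents through index 13.
Convergents (p_i = a_i*p_{i-1} + p_{i-2}, q_i = a_i*q_{i-1} + q_{i-2} with p_{-2}=0, p_{-1}=1, q_{-2}=1, q_{-1}=0):
  i=0: a_0=26, p_0 = 26*1 + 0 = 26, q_0 = 26*0 + 1 = 1.
  i=1: a_1=1, p_1 = 1*26 + 1 = 27, q_1 = 1*1 + 0 = 1.
  i=2: a_2=6, p_2 = 6*27 + 26 = 188, q_2 = 6*1 + 1 = 7.
  i=3: a_3=1, p_3 = 1*188 + 27 = 215, q_3 = 1*7 + 1 = 8.
  i=4: a_4=2, p_4 = 2*215 + 188 = 618, q_4 = 2*8 + 7 = 23.
  i=5: a_5=3, p_5 = 3*618 + 215 = 2069, q_5 = 3*23 + 8 = 77.
  i=6: a_6=2, p_6 = 2*2069 + 618 = 4756, q_6 = 2*77 + 23 = 177.
  i=7: a_7=26, p_7 = 26*4756 + 2069 = 125725, q_7 = 26*177 + 77 = 4679.
  i=8: a_8=2, p_8 = 2*125725 + 4756 = 256206, q_8 = 2*4679 + 177 = 9535.
  i=9: a_9=3, p_9 = 3*256206 + 125725 = 894343, q_9 = 3*9535 + 4679 = 33284.
  i=10: a_10=2, p_10 = 2*894343 + 256206 = 2044892, q_10 = 2*33284 + 9535 = 76103.
  i=11: a_11=1, p_11 = 1*2044892 + 894343 = 2939235, q_11 = 1*76103 + 33284 = 109387.
  i=12: a_12=6, p_12 = 6*2939235 + 2044892 = 19680302, q_12 = 6*109387 + 76103 = 732425.
  i=13: a_13=1, p_13 = 1*19680302 + 2939235 = 22619537, q_13 = 1*732425 + 109387 = 841812.
Check: 22619537^2 - 722*841812^2 = 511643454094369 - 511643454094368 = 1, so (x, y) = (22619537, 841812) solves the equation, and by the theorem it is the least positive solution.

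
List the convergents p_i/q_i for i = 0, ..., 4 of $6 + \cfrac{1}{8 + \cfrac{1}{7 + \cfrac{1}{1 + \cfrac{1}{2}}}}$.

6/1, 49/8, 349/57, 398/65, 1145/187

Using the convergent recurrence p_i = a_i*p_{i-1} + p_{i-2}, q_i = a_i*q_{i-1} + q_{i-2} with p_{-2}=0, p_{-1}=1, q_{-2}=1, q_{-1}=0:
  i=0: a_0=6, p_0 = 6*1 + 0 = 6, q_0 = 6*0 + 1 = 1.
  i=1: a_1=8, p_1 = 8*6 + 1 = 49, q_1 = 8*1 + 0 = 8.
  i=2: a_2=7, p_2 = 7*49 + 6 = 349, q_2 = 7*8 + 1 = 57.
  i=3: a_3=1, p_3 = 1*349 + 49 = 398, q_3 = 1*57 + 8 = 65.
  i=4: a_4=2, p_4 = 2*398 + 349 = 1145, q_4 = 2*65 + 57 = 187.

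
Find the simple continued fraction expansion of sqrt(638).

Write x_i = (sqrt(638) + m_i)/d_i with (m_0, d_0) = (0, 1). a_0 = floor(sqrt(638)) = 25, since 25^2 = 625 <= 638 < 676 = 26^2.
Iterate m_{i+1} = d_i*a_i - m_i, d_{i+1} = (638 - m_{i+1}^2)/d_i, a_{i+1} = floor((a_0 + m_{i+1})/d_{i+1}):
  m_1 = 1*25 - 0 = 25, d_1 = (638 - 25^2)/1 = 13/1 = 13, a_1 = floor((25 + 25)/13) = 3.
  m_2 = 13*3 - 25 = 14, d_2 = (638 - 14^2)/13 = 442/13 = 34, a_2 = floor((25 + 14)/34) = 1.
  m_3 = 34*1 - 14 = 20, d_3 = (638 - 20^2)/34 = 238/34 = 7, a_3 = floor((25 + 20)/7) = 6.
  m_4 = 7*6 - 20 = 22, d_4 = (638 - 22^2)/7 = 154/7 = 22, a_4 = floor((25 + 22)/22) = 2.
  m_5 = 22*2 - 22 = 22, d_5 = (638 - 22^2)/22 = 154/22 = 7, a_5 = floor((25 + 22)/7) = 6.
  m_6 = 7*6 - 22 = 20, d_6 = (638 - 20^2)/7 = 238/7 = 34, a_6 = floor((25 + 20)/34) = 1.
  m_7 = 34*1 - 20 = 14, d_7 = (638 - 14^2)/34 = 442/34 = 13, a_7 = floor((25 + 14)/13) = 3.
  m_8 = 13*3 - 14 = 25, d_8 = (638 - 25^2)/13 = 13/13 = 1, a_8 = floor((25 + 25)/1) = 50.
  m_9 = 1*50 - 25 = 25, d_9 = (638 - 25^2)/1 = 13/1 = 13: (m_9, d_9) = (m_1, d_1) = (25, 13), so from here the quotients repeat a_1, ..., a_8; the period length is 8.
Hence the expansion of sqrt(638) is a_0 = 25 followed by the repeating block 3, 1, 6, 2, 6, 1, 3, 50 (period 8).

[25; (3, 1, 6, 2, 6, 1, 3, 50)]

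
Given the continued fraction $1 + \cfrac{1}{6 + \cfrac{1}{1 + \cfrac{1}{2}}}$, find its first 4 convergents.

1/1, 7/6, 8/7, 23/20

Using the convergent recurrence p_i = a_i*p_{i-1} + p_{i-2}, q_i = a_i*q_{i-1} + q_{i-2} with p_{-2}=0, p_{-1}=1, q_{-2}=1, q_{-1}=0:
  i=0: a_0=1, p_0 = 1*1 + 0 = 1, q_0 = 1*0 + 1 = 1.
  i=1: a_1=6, p_1 = 6*1 + 1 = 7, q_1 = 6*1 + 0 = 6.
  i=2: a_2=1, p_2 = 1*7 + 1 = 8, q_2 = 1*6 + 1 = 7.
  i=3: a_3=2, p_3 = 2*8 + 7 = 23, q_3 = 2*7 + 6 = 20.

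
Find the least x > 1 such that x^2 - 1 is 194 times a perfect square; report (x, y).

(x, y) = (195, 14)

First expand sqrt(194) as a continued fraction. With x_i = (sqrt(194) + m_i)/d_i and (m_0, d_0) = (0, 1): a_0 = floor(sqrt(194)) = 13, since 13^2 = 169 <= 194 < 196 = 14^2.
Iterate m_{i+1} = d_i*a_i - m_i, d_{i+1} = (194 - m_{i+1}^2)/d_i, a_{i+1} = floor((a_0 + m_{i+1})/d_{i+1}):
  m_1 = 1*13 - 0 = 13, d_1 = (194 - 13^2)/1 = 25/1 = 25, a_1 = floor((13 + 13)/25) = 1.
  m_2 = 25*1 - 13 = 12, d_2 = (194 - 12^2)/25 = 50/25 = 2, a_2 = floor((13 + 12)/2) = 12.
  m_3 = 2*12 - 12 = 12, d_3 = (194 - 12^2)/2 = 50/2 = 25, a_3 = floor((13 + 12)/25) = 1.
  m_4 = 25*1 - 12 = 13, d_4 = (194 - 13^2)/25 = 25/25 = 1, a_4 = floor((13 + 13)/1) = 26.
  m_5 = 1*26 - 13 = 13, d_5 = (194 - 13^2)/1 = 25/1 = 25: (m_5, d_5) = (m_1, d_1) = (13, 25), so from here the quotients repeat a_1, ..., a_4; the period length is 4.
So sqrt(194) = [13; (1, 12, 1, 26)] with period length k = 4.
k is even, so the fundamental solution of x^2 - 194y^2 = 1 is (p_{k-1}, q_{k-1}) = (p_3, q_3); compute convergents through index 3.
Convergents (p_i = a_i*p_{i-1} + p_{i-2}, q_i = a_i*q_{i-1} + q_{i-2} with p_{-2}=0, p_{-1}=1, q_{-2}=1, q_{-1}=0):
  i=0: a_0=13, p_0 = 13*1 + 0 = 13, q_0 = 13*0 + 1 = 1.
  i=1: a_1=1, p_1 = 1*13 + 1 = 14, q_1 = 1*1 + 0 = 1.
  i=2: a_2=12, p_2 = 12*14 + 13 = 181, q_2 = 12*1 + 1 = 13.
  i=3: a_3=1, p_3 = 1*181 + 14 = 195, q_3 = 1*13 + 1 = 14.
Check: 195^2 - 194*14^2 = 38025 - 38024 = 1, so (x, y) = (195, 14) solves the equation, and by the theorem it is the least positive solution.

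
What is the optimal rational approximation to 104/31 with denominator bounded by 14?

47/14

Expand x = 104/31 as a continued fraction with the Euclidean algorithm:
  104 = 3*31 + 11, so a_0 = 3.
  31 = 2*11 + 9, so a_1 = 2.
  11 = 1*9 + 2, so a_2 = 1.
  9 = 4*2 + 1, so a_3 = 4.
  2 = 2*1 + 0, so a_4 = 2.
so x = [3; 2, 1, 4, 2].
Convergents (p_i = a_i*p_{i-1} + p_{i-2}, q_i = a_i*q_{i-1} + q_{i-2} with p_{-2}=0, p_{-1}=1, q_{-2}=1, q_{-1}=0), until the denominator exceeds 14:
  i=0: a_0=3, p_0 = 3*1 + 0 = 3, q_0 = 3*0 + 1 = 1.
  i=1: a_1=2, p_1 = 2*3 + 1 = 7, q_1 = 2*1 + 0 = 2.
  i=2: a_2=1, p_2 = 1*7 + 3 = 10, q_2 = 1*2 + 1 = 3.
  i=3: a_3=4, p_3 = 4*10 + 7 = 47, q_3 = 4*3 + 2 = 14.
  i=4: a_4=2, p_4 = 2*47 + 10 = 104, q_4 = 2*14 + 3 = 31.
q_4 = 31 > 14, so the last convergent with denominator <= 14 is p_3/q_3 = 47/14.
The closest fraction with denominator <= 14 is either p_3/q_3 or the intermediate fraction (k*p_3 + p_2)/(k*q_3 + q_2) with the largest k >= 1 whose denominator stays <= 14; these approach x as k grows, and every other convergent or intermediate fraction in range is farther away.
Largest k: floor((14 - q_2)/q_3) = floor((14 - 3)/14) = 0.
Since k = 0, no intermediate fraction beyond p_3/q_3 has denominator <= 14, so the convergent 47/14 is the closest (its error is |104*14 - 47*31|/(31*14) = 1/434).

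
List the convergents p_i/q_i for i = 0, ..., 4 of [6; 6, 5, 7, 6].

6/1, 37/6, 191/31, 1374/223, 8435/1369

Using the convergent recurrence p_i = a_i*p_{i-1} + p_{i-2}, q_i = a_i*q_{i-1} + q_{i-2} with p_{-2}=0, p_{-1}=1, q_{-2}=1, q_{-1}=0:
  i=0: a_0=6, p_0 = 6*1 + 0 = 6, q_0 = 6*0 + 1 = 1.
  i=1: a_1=6, p_1 = 6*6 + 1 = 37, q_1 = 6*1 + 0 = 6.
  i=2: a_2=5, p_2 = 5*37 + 6 = 191, q_2 = 5*6 + 1 = 31.
  i=3: a_3=7, p_3 = 7*191 + 37 = 1374, q_3 = 7*31 + 6 = 223.
  i=4: a_4=6, p_4 = 6*1374 + 191 = 8435, q_4 = 6*223 + 31 = 1369.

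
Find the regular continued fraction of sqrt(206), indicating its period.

[14; (2, 1, 5, 14, 5, 1, 2, 28)]

Write x_i = (sqrt(206) + m_i)/d_i with (m_0, d_0) = (0, 1). a_0 = floor(sqrt(206)) = 14, since 14^2 = 196 <= 206 < 225 = 15^2.
Iterate m_{i+1} = d_i*a_i - m_i, d_{i+1} = (206 - m_{i+1}^2)/d_i, a_{i+1} = floor((a_0 + m_{i+1})/d_{i+1}):
  m_1 = 1*14 - 0 = 14, d_1 = (206 - 14^2)/1 = 10/1 = 10, a_1 = floor((14 + 14)/10) = 2.
  m_2 = 10*2 - 14 = 6, d_2 = (206 - 6^2)/10 = 170/10 = 17, a_2 = floor((14 + 6)/17) = 1.
  m_3 = 17*1 - 6 = 11, d_3 = (206 - 11^2)/17 = 85/17 = 5, a_3 = floor((14 + 11)/5) = 5.
  m_4 = 5*5 - 11 = 14, d_4 = (206 - 14^2)/5 = 10/5 = 2, a_4 = floor((14 + 14)/2) = 14.
  m_5 = 2*14 - 14 = 14, d_5 = (206 - 14^2)/2 = 10/2 = 5, a_5 = floor((14 + 14)/5) = 5.
  m_6 = 5*5 - 14 = 11, d_6 = (206 - 11^2)/5 = 85/5 = 17, a_6 = floor((14 + 11)/17) = 1.
  m_7 = 17*1 - 11 = 6, d_7 = (206 - 6^2)/17 = 170/17 = 10, a_7 = floor((14 + 6)/10) = 2.
  m_8 = 10*2 - 6 = 14, d_8 = (206 - 14^2)/10 = 10/10 = 1, a_8 = floor((14 + 14)/1) = 28.
  m_9 = 1*28 - 14 = 14, d_9 = (206 - 14^2)/1 = 10/1 = 10: (m_9, d_9) = (m_1, d_1) = (14, 10), so from here the quotients repeat a_1, ..., a_8; the period length is 8.
Hence the expansion of sqrt(206) is a_0 = 14 followed by the repeating block 2, 1, 5, 14, 5, 1, 2, 28 (period 8).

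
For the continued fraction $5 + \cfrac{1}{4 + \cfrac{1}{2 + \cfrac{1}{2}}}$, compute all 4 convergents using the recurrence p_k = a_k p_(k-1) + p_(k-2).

5/1, 21/4, 47/9, 115/22

Using the convergent recurrence p_i = a_i*p_{i-1} + p_{i-2}, q_i = a_i*q_{i-1} + q_{i-2} with p_{-2}=0, p_{-1}=1, q_{-2}=1, q_{-1}=0:
  i=0: a_0=5, p_0 = 5*1 + 0 = 5, q_0 = 5*0 + 1 = 1.
  i=1: a_1=4, p_1 = 4*5 + 1 = 21, q_1 = 4*1 + 0 = 4.
  i=2: a_2=2, p_2 = 2*21 + 5 = 47, q_2 = 2*4 + 1 = 9.
  i=3: a_3=2, p_3 = 2*47 + 21 = 115, q_3 = 2*9 + 4 = 22.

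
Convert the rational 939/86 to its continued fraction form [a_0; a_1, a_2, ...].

Run the Euclidean algorithm on 939 and 86; the successive quotients are the partial quotients a_0, a_1, ... (each step inverts the fractional part left over by the previous one):
  939 = 10*86 + 79, so a_0 = 10.
  86 = 1*79 + 7, so a_1 = 1.
  79 = 11*7 + 2, so a_2 = 11.
  7 = 3*2 + 1, so a_3 = 3.
  2 = 2*1 + 0, so a_4 = 2.
The remainder reaches 0 after 5 divisions, so the expansion has 5 partial quotients, read off in order.

[10; 1, 11, 3, 2]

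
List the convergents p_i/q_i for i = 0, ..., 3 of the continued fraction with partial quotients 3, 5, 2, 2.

3/1, 16/5, 35/11, 86/27

Using the convergent recurrence p_i = a_i*p_{i-1} + p_{i-2}, q_i = a_i*q_{i-1} + q_{i-2} with p_{-2}=0, p_{-1}=1, q_{-2}=1, q_{-1}=0:
  i=0: a_0=3, p_0 = 3*1 + 0 = 3, q_0 = 3*0 + 1 = 1.
  i=1: a_1=5, p_1 = 5*3 + 1 = 16, q_1 = 5*1 + 0 = 5.
  i=2: a_2=2, p_2 = 2*16 + 3 = 35, q_2 = 2*5 + 1 = 11.
  i=3: a_3=2, p_3 = 2*35 + 16 = 86, q_3 = 2*11 + 5 = 27.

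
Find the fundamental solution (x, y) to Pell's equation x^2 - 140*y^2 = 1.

(x, y) = (71, 6)

First expand sqrt(140) as a continued fraction. With x_i = (sqrt(140) + m_i)/d_i and (m_0, d_0) = (0, 1): a_0 = floor(sqrt(140)) = 11, since 11^2 = 121 <= 140 < 144 = 12^2.
Iterate m_{i+1} = d_i*a_i - m_i, d_{i+1} = (140 - m_{i+1}^2)/d_i, a_{i+1} = floor((a_0 + m_{i+1})/d_{i+1}):
  m_1 = 1*11 - 0 = 11, d_1 = (140 - 11^2)/1 = 19/1 = 19, a_1 = floor((11 + 11)/19) = 1.
  m_2 = 19*1 - 11 = 8, d_2 = (140 - 8^2)/19 = 76/19 = 4, a_2 = floor((11 + 8)/4) = 4.
  m_3 = 4*4 - 8 = 8, d_3 = (140 - 8^2)/4 = 76/4 = 19, a_3 = floor((11 + 8)/19) = 1.
  m_4 = 19*1 - 8 = 11, d_4 = (140 - 11^2)/19 = 19/19 = 1, a_4 = floor((11 + 11)/1) = 22.
  m_5 = 1*22 - 11 = 11, d_5 = (140 - 11^2)/1 = 19/1 = 19: (m_5, d_5) = (m_1, d_1) = (11, 19), so from here the quotients repeat a_1, ..., a_4; the period length is 4.
So sqrt(140) = [11; (1, 4, 1, 22)] with period length k = 4.
k is even, so the fundamental solution of x^2 - 140y^2 = 1 is (p_{k-1}, q_{k-1}) = (p_3, q_3); compute convergents through index 3.
Convergents (p_i = a_i*p_{i-1} + p_{i-2}, q_i = a_i*q_{i-1} + q_{i-2} with p_{-2}=0, p_{-1}=1, q_{-2}=1, q_{-1}=0):
  i=0: a_0=11, p_0 = 11*1 + 0 = 11, q_0 = 11*0 + 1 = 1.
  i=1: a_1=1, p_1 = 1*11 + 1 = 12, q_1 = 1*1 + 0 = 1.
  i=2: a_2=4, p_2 = 4*12 + 11 = 59, q_2 = 4*1 + 1 = 5.
  i=3: a_3=1, p_3 = 1*59 + 12 = 71, q_3 = 1*5 + 1 = 6.
Check: 71^2 - 140*6^2 = 5041 - 5040 = 1, so (x, y) = (71, 6) solves the equation, and by the theorem it is the least positive solution.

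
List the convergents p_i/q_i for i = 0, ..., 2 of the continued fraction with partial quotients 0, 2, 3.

0/1, 1/2, 3/7

Using the convergent recurrence p_i = a_i*p_{i-1} + p_{i-2}, q_i = a_i*q_{i-1} + q_{i-2} with p_{-2}=0, p_{-1}=1, q_{-2}=1, q_{-1}=0:
  i=0: a_0=0, p_0 = 0*1 + 0 = 0, q_0 = 0*0 + 1 = 1.
  i=1: a_1=2, p_1 = 2*0 + 1 = 1, q_1 = 2*1 + 0 = 2.
  i=2: a_2=3, p_2 = 3*1 + 0 = 3, q_2 = 3*2 + 1 = 7.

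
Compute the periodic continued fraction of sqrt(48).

[6; (1, 12)]

Write x_i = (sqrt(48) + m_i)/d_i with (m_0, d_0) = (0, 1). a_0 = floor(sqrt(48)) = 6, since 6^2 = 36 <= 48 < 49 = 7^2.
Iterate m_{i+1} = d_i*a_i - m_i, d_{i+1} = (48 - m_{i+1}^2)/d_i, a_{i+1} = floor((a_0 + m_{i+1})/d_{i+1}):
  m_1 = 1*6 - 0 = 6, d_1 = (48 - 6^2)/1 = 12/1 = 12, a_1 = floor((6 + 6)/12) = 1.
  m_2 = 12*1 - 6 = 6, d_2 = (48 - 6^2)/12 = 12/12 = 1, a_2 = floor((6 + 6)/1) = 12.
  m_3 = 1*12 - 6 = 6, d_3 = (48 - 6^2)/1 = 12/1 = 12: (m_3, d_3) = (m_1, d_1) = (6, 12), so from here the quotients repeat a_1, a_2; the period length is 2.
Hence the expansion of sqrt(48) is a_0 = 6 followed by the repeating block 1, 12 (period 2).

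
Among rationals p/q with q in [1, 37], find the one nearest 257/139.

Expand x = 257/139 as a continued fraction with the Euclidean algorithm:
  257 = 1*139 + 118, so a_0 = 1.
  139 = 1*118 + 21, so a_1 = 1.
  118 = 5*21 + 13, so a_2 = 5.
  21 = 1*13 + 8, so a_3 = 1.
  13 = 1*8 + 5, so a_4 = 1.
  8 = 1*5 + 3, so a_5 = 1.
  5 = 1*3 + 2, so a_6 = 1.
  3 = 1*2 + 1, so a_7 = 1.
  2 = 2*1 + 0, so a_8 = 2.
so x = [1; 1, 5, 1, 1, 1, 1, 1, 2].
Convergents (p_i = a_i*p_{i-1} + p_{i-2}, q_i = a_i*q_{i-1} + q_{i-2} with p_{-2}=0, p_{-1}=1, q_{-2}=1, q_{-1}=0), until the denominator exceeds 37:
  i=0: a_0=1, p_0 = 1*1 + 0 = 1, q_0 = 1*0 + 1 = 1.
  i=1: a_1=1, p_1 = 1*1 + 1 = 2, q_1 = 1*1 + 0 = 1.
  i=2: a_2=5, p_2 = 5*2 + 1 = 11, q_2 = 5*1 + 1 = 6.
  i=3: a_3=1, p_3 = 1*11 + 2 = 13, q_3 = 1*6 + 1 = 7.
  i=4: a_4=1, p_4 = 1*13 + 11 = 24, q_4 = 1*7 + 6 = 13.
  i=5: a_5=1, p_5 = 1*24 + 13 = 37, q_5 = 1*13 + 7 = 20.
  i=6: a_6=1, p_6 = 1*37 + 24 = 61, q_6 = 1*20 + 13 = 33.
  i=7: a_7=1, p_7 = 1*61 + 37 = 98, q_7 = 1*33 + 20 = 53.
q_7 = 53 > 37, so the last convergent with denominator <= 37 is p_6/q_6 = 61/33.
The closest fraction with denominator <= 37 is either p_6/q_6 or the intermediate fraction (k*p_6 + p_5)/(k*q_6 + q_5) with the largest k >= 1 whose denominator stays <= 37; these approach x as k grows, and every other convergent or intermediate fraction in range is farther away.
Largest k: floor((37 - q_5)/q_6) = floor((37 - 20)/33) = 0.
Since k = 0, no intermediate fraction beyond p_6/q_6 has denominator <= 37, so the convergent 61/33 is the closest (its error is |257*33 - 61*139|/(139*33) = 2/4587).

61/33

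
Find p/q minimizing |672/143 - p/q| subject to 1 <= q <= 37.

47/10

Expand x = 672/143 as a continued fraction with the Euclidean algorithm:
  672 = 4*143 + 100, so a_0 = 4.
  143 = 1*100 + 43, so a_1 = 1.
  100 = 2*43 + 14, so a_2 = 2.
  43 = 3*14 + 1, so a_3 = 3.
  14 = 14*1 + 0, so a_4 = 14.
so x = [4; 1, 2, 3, 14].
Convergents (p_i = a_i*p_{i-1} + p_{i-2}, q_i = a_i*q_{i-1} + q_{i-2} with p_{-2}=0, p_{-1}=1, q_{-2}=1, q_{-1}=0), until the denominator exceeds 37:
  i=0: a_0=4, p_0 = 4*1 + 0 = 4, q_0 = 4*0 + 1 = 1.
  i=1: a_1=1, p_1 = 1*4 + 1 = 5, q_1 = 1*1 + 0 = 1.
  i=2: a_2=2, p_2 = 2*5 + 4 = 14, q_2 = 2*1 + 1 = 3.
  i=3: a_3=3, p_3 = 3*14 + 5 = 47, q_3 = 3*3 + 1 = 10.
  i=4: a_4=14, p_4 = 14*47 + 14 = 672, q_4 = 14*10 + 3 = 143.
q_4 = 143 > 37, so the last convergent with denominator <= 37 is p_3/q_3 = 47/10.
The closest fraction with denominator <= 37 is either p_3/q_3 or the intermediate fraction (k*p_3 + p_2)/(k*q_3 + q_2) with the largest k >= 1 whose denominator stays <= 37; these approach x as k grows, and every other convergent or intermediate fraction in range is farther away.
Largest k: floor((37 - q_2)/q_3) = floor((37 - 3)/10) = 3.
That gives (3*47 + 14)/(3*10 + 3) = 155/33.
Compare the errors: |x - 47/10| = |672*10 - 47*143|/(143*10) = 1/1430, and |x - 155/33| = |672*33 - 155*143|/(143*33) = 11/4719.
Cross-multiplying, 1*4719 = 4719 < 15730 = 11*1430, so 1/1430 is smaller: the convergent 47/10 is closer to x than 155/33.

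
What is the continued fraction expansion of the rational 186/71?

[2; 1, 1, 1, 1, 1, 2, 3]

Run the Euclidean algorithm on 186 and 71; the successive quotients are the partial quotients a_0, a_1, ... (each step inverts the fractional part left over by the previous one):
  186 = 2*71 + 44, so a_0 = 2.
  71 = 1*44 + 27, so a_1 = 1.
  44 = 1*27 + 17, so a_2 = 1.
  27 = 1*17 + 10, so a_3 = 1.
  17 = 1*10 + 7, so a_4 = 1.
  10 = 1*7 + 3, so a_5 = 1.
  7 = 2*3 + 1, so a_6 = 2.
  3 = 3*1 + 0, so a_7 = 3.
The remainder reaches 0 after 8 divisions, so the expansion has 8 partial quotients, read off in order.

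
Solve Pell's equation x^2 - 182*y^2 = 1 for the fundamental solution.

(x, y) = (27, 2)

First expand sqrt(182) as a continued fraction. With x_i = (sqrt(182) + m_i)/d_i and (m_0, d_0) = (0, 1): a_0 = floor(sqrt(182)) = 13, since 13^2 = 169 <= 182 < 196 = 14^2.
Iterate m_{i+1} = d_i*a_i - m_i, d_{i+1} = (182 - m_{i+1}^2)/d_i, a_{i+1} = floor((a_0 + m_{i+1})/d_{i+1}):
  m_1 = 1*13 - 0 = 13, d_1 = (182 - 13^2)/1 = 13/1 = 13, a_1 = floor((13 + 13)/13) = 2.
  m_2 = 13*2 - 13 = 13, d_2 = (182 - 13^2)/13 = 13/13 = 1, a_2 = floor((13 + 13)/1) = 26.
  m_3 = 1*26 - 13 = 13, d_3 = (182 - 13^2)/1 = 13/1 = 13: (m_3, d_3) = (m_1, d_1) = (13, 13), so from here the quotients repeat a_1, a_2; the period length is 2.
So sqrt(182) = [13; (2, 26)] with period length k = 2.
k is even, so the fundamental solution of x^2 - 182y^2 = 1 is (p_{k-1}, q_{k-1}) = (p_1, q_1); compute convergents through index 1.
Convergents (p_i = a_i*p_{i-1} + p_{i-2}, q_i = a_i*q_{i-1} + q_{i-2} with p_{-2}=0, p_{-1}=1, q_{-2}=1, q_{-1}=0):
  i=0: a_0=13, p_0 = 13*1 + 0 = 13, q_0 = 13*0 + 1 = 1.
  i=1: a_1=2, p_1 = 2*13 + 1 = 27, q_1 = 2*1 + 0 = 2.
Check: 27^2 - 182*2^2 = 729 - 728 = 1, so (x, y) = (27, 2) solves the equation, and by the theorem it is the least positive solution.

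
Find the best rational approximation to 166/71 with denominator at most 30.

Expand x = 166/71 as a continued fraction with the Euclidean algorithm:
  166 = 2*71 + 24, so a_0 = 2.
  71 = 2*24 + 23, so a_1 = 2.
  24 = 1*23 + 1, so a_2 = 1.
  23 = 23*1 + 0, so a_3 = 23.
so x = [2; 2, 1, 23].
Convergents (p_i = a_i*p_{i-1} + p_{i-2}, q_i = a_i*q_{i-1} + q_{i-2} with p_{-2}=0, p_{-1}=1, q_{-2}=1, q_{-1}=0), until the denominator exceeds 30:
  i=0: a_0=2, p_0 = 2*1 + 0 = 2, q_0 = 2*0 + 1 = 1.
  i=1: a_1=2, p_1 = 2*2 + 1 = 5, q_1 = 2*1 + 0 = 2.
  i=2: a_2=1, p_2 = 1*5 + 2 = 7, q_2 = 1*2 + 1 = 3.
  i=3: a_3=23, p_3 = 23*7 + 5 = 166, q_3 = 23*3 + 2 = 71.
q_3 = 71 > 30, so the last convergent with denominator <= 30 is p_2/q_2 = 7/3.
The closest fraction with denominator <= 30 is either p_2/q_2 or the intermediate fraction (k*p_2 + p_1)/(k*q_2 + q_1) with the largest k >= 1 whose denominator stays <= 30; these approach x as k grows, and every other convergent or intermediate fraction in range is farther away.
Largest k: floor((30 - q_1)/q_2) = floor((30 - 2)/3) = 9.
That gives (9*7 + 5)/(9*3 + 2) = 68/29.
Compare the errors: |x - 7/3| = |166*3 - 7*71|/(71*3) = 1/213, and |x - 68/29| = |166*29 - 68*71|/(71*29) = 14/2059.
Cross-multiplying, 1*2059 = 2059 < 2982 = 14*213, so 1/213 is smaller: the convergent 7/3 is closer to x than 68/29.

7/3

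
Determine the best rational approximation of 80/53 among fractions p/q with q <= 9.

3/2

Expand x = 80/53 as a continued fraction with the Euclidean algorithm:
  80 = 1*53 + 27, so a_0 = 1.
  53 = 1*27 + 26, so a_1 = 1.
  27 = 1*26 + 1, so a_2 = 1.
  26 = 26*1 + 0, so a_3 = 26.
so x = [1; 1, 1, 26].
Convergents (p_i = a_i*p_{i-1} + p_{i-2}, q_i = a_i*q_{i-1} + q_{i-2} with p_{-2}=0, p_{-1}=1, q_{-2}=1, q_{-1}=0), until the denominator exceeds 9:
  i=0: a_0=1, p_0 = 1*1 + 0 = 1, q_0 = 1*0 + 1 = 1.
  i=1: a_1=1, p_1 = 1*1 + 1 = 2, q_1 = 1*1 + 0 = 1.
  i=2: a_2=1, p_2 = 1*2 + 1 = 3, q_2 = 1*1 + 1 = 2.
  i=3: a_3=26, p_3 = 26*3 + 2 = 80, q_3 = 26*2 + 1 = 53.
q_3 = 53 > 9, so the last convergent with denominator <= 9 is p_2/q_2 = 3/2.
The closest fraction with denominator <= 9 is either p_2/q_2 or the intermediate fraction (k*p_2 + p_1)/(k*q_2 + q_1) with the largest k >= 1 whose denominator stays <= 9; these approach x as k grows, and every other convergent or intermediate fraction in range is farther away.
Largest k: floor((9 - q_1)/q_2) = floor((9 - 1)/2) = 4.
That gives (4*3 + 2)/(4*2 + 1) = 14/9.
Compare the errors: |x - 3/2| = |80*2 - 3*53|/(53*2) = 1/106, and |x - 14/9| = |80*9 - 14*53|/(53*9) = 22/477.
Cross-multiplying, 1*477 = 477 < 2332 = 22*106, so 1/106 is smaller: the convergent 3/2 is closer to x than 14/9.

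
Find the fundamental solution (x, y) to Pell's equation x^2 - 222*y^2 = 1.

(x, y) = (149, 10)

First expand sqrt(222) as a continued fraction. With x_i = (sqrt(222) + m_i)/d_i and (m_0, d_0) = (0, 1): a_0 = floor(sqrt(222)) = 14, since 14^2 = 196 <= 222 < 225 = 15^2.
Iterate m_{i+1} = d_i*a_i - m_i, d_{i+1} = (222 - m_{i+1}^2)/d_i, a_{i+1} = floor((a_0 + m_{i+1})/d_{i+1}):
  m_1 = 1*14 - 0 = 14, d_1 = (222 - 14^2)/1 = 26/1 = 26, a_1 = floor((14 + 14)/26) = 1.
  m_2 = 26*1 - 14 = 12, d_2 = (222 - 12^2)/26 = 78/26 = 3, a_2 = floor((14 + 12)/3) = 8.
  m_3 = 3*8 - 12 = 12, d_3 = (222 - 12^2)/3 = 78/3 = 26, a_3 = floor((14 + 12)/26) = 1.
  m_4 = 26*1 - 12 = 14, d_4 = (222 - 14^2)/26 = 26/26 = 1, a_4 = floor((14 + 14)/1) = 28.
  m_5 = 1*28 - 14 = 14, d_5 = (222 - 14^2)/1 = 26/1 = 26: (m_5, d_5) = (m_1, d_1) = (14, 26), so from here the quotients repeat a_1, ..., a_4; the period length is 4.
So sqrt(222) = [14; (1, 8, 1, 28)] with period length k = 4.
k is even, so the fundamental solution of x^2 - 222y^2 = 1 is (p_{k-1}, q_{k-1}) = (p_3, q_3); compute convergents through index 3.
Convergents (p_i = a_i*p_{i-1} + p_{i-2}, q_i = a_i*q_{i-1} + q_{i-2} with p_{-2}=0, p_{-1}=1, q_{-2}=1, q_{-1}=0):
  i=0: a_0=14, p_0 = 14*1 + 0 = 14, q_0 = 14*0 + 1 = 1.
  i=1: a_1=1, p_1 = 1*14 + 1 = 15, q_1 = 1*1 + 0 = 1.
  i=2: a_2=8, p_2 = 8*15 + 14 = 134, q_2 = 8*1 + 1 = 9.
  i=3: a_3=1, p_3 = 1*134 + 15 = 149, q_3 = 1*9 + 1 = 10.
Check: 149^2 - 222*10^2 = 22201 - 22200 = 1, so (x, y) = (149, 10) solves the equation, and by the theorem it is the least positive solution.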